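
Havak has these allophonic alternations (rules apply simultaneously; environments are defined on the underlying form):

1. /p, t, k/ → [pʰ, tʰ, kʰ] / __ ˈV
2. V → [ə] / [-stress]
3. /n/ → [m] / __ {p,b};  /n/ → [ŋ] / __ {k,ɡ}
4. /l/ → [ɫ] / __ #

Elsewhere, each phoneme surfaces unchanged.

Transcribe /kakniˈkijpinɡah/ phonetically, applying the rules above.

/k/ — word-initial; rule 1 does not apply here → [k].
/a/ — between /k/ and /k/, in an unstressed syllable — surfaces as [ə] (rule 2).
/k/ (between /a/ and /n/) fails the environment for rule 1, so it stays [k].
/n/ — between /k/ and /i/; rule 3 does not apply here → [n].
/i/ meets the environment for rule 2 (in an unstressed syllable) → [ə].
/k/ — between /i/ and /i/, immediately before a stressed vowel — surfaces as [kʰ] (rule 1).
/i/ (between /k/ and /j/) fails the environment for rule 2, so it stays [i].
/j/ (between /i/ and /p/): no rule targets it → [j].
/p/ (between /j/ and /i/): rule 1 targets it, but not immediately before a stressed vowel → unchanged [p].
/i/ (between /p/ and /n/) occurs in an unstressed syllable → [ə] by rule 2.
/n/ (between /i/ and /ɡ/): before a labial or velar stop, so rule 3 applies → [ŋ].
/ɡ/ (between /n/ and /a/): no rule targets it → [ɡ].
/a/ (between /ɡ/ and /h/) occurs in an unstressed syllable → [ə] by rule 2.
/h/ stays [h].

[kəknəˈkʰijpəŋɡəh]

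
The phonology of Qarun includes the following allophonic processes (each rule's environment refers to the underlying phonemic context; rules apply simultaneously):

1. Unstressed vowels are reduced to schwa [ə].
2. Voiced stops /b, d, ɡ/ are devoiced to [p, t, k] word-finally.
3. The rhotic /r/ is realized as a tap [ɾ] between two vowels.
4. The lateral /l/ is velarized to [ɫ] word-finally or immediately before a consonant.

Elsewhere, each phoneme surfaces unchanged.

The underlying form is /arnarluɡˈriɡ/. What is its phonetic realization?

/a/ (word-initial) occurs in an unstressed syllable → [ə] by rule 1.
/r/ — between /a/ and /n/; rule 3 does not apply here → [r].
/n/ stays [n].
Rule 1 applies to /a/ (between /n/ and /r/: in an unstressed syllable) → [ə].
/r/ (between /a/ and /l/): rule 3 targets it, but not between two vowels → unchanged [r].
/l/ (between /r/ and /u/) is in the target of rule 4 but the environment (word-finally or immediately before a consonant) is not met → [l].
/u/ — between /l/ and /ɡ/, in an unstressed syllable — surfaces as [ə] (rule 1).
/ɡ/ (between /u/ and /r/) fails the environment for rule 2, so it stays [ɡ].
/r/ — between /ɡ/ and /i/; rule 3 does not apply here → [r].
/i/ — between /r/ and /ɡ/; rule 1 does not apply here → [i].
/ɡ/ (word-final): word-finally, so rule 2 applies → [k].

[ərnərləɡˈrik]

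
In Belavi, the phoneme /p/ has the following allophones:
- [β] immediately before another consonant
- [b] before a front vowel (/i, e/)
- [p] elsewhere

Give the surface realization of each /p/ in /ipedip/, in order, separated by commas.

Occurrence 1 (position 2): before a front vowel (/i, e/) → [b].
Occurrence 2 (position 6): no conditioning environment matches → elsewhere allophone [p].

[b], [p]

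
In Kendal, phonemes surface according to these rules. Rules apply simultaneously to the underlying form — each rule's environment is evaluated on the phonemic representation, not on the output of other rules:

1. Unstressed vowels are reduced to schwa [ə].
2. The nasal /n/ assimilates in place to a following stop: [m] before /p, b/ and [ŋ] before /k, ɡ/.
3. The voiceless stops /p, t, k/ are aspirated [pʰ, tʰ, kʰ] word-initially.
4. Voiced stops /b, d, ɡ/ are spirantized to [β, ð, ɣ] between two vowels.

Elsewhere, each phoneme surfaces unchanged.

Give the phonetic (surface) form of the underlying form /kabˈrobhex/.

Rule 3 applies to /k/ (word-initial: word-initially) → [kʰ].
Rule 1 applies to /a/ (between /k/ and /b/: in an unstressed syllable) → [ə].
/b/ (between /a/ and /r/) is in the target of rule 4 but the environment (between two vowels) is not met → [b].
/o/ (between /r/ and /b/) fails the environment for rule 1, so it stays [o].
/b/ (between /o/ and /h/) fails the environment for rule 4, so it stays [b].
/e/ (between /h/ and /x/): in an unstressed syllable, so rule 1 applies → [ə].

[kʰəbˈrobhəx]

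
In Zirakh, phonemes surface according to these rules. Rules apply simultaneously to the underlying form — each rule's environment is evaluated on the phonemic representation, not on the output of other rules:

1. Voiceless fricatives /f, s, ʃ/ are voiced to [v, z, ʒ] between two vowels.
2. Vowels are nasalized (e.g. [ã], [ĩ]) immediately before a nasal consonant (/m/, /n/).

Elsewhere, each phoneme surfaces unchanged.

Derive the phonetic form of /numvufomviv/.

/n/ (word-initial) is unaffected → [n].
/u/ — between /n/ and /m/, before a nasal consonant — surfaces as [ũ] (rule 2).
/m/ — not in any rule's target class → [m].
/v/ (between /m/ and /u/): no rule targets it → [v].
/u/ (between /v/ and /f/) fails the environment for rule 2, so it stays [u].
/f/ — between /u/ and /o/, between two vowels — surfaces as [v] (rule 1).
/o/ (between /f/ and /m/): before a nasal consonant, so rule 2 applies → [õ].
/m/ (between /o/ and /v/): no rule targets it → [m].
/v/ (between /m/ and /i/): no rule targets it → [v].
/i/ (between /v/ and /v/) fails the environment for rule 2, so it stays [i].
/v/ (word-final): no rule targets it → [v].

[nũmvuvõmviv]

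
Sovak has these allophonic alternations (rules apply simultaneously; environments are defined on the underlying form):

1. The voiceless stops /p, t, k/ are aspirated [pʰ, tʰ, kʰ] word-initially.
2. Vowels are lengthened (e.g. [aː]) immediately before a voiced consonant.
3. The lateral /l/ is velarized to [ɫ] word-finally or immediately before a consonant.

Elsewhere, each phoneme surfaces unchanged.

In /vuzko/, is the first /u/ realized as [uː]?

Rule 2 applies to /u/ (between /v/ and /z/: before a voiced consonant) → [uː].
The actual realization is [uː], which matches [uː].

Yes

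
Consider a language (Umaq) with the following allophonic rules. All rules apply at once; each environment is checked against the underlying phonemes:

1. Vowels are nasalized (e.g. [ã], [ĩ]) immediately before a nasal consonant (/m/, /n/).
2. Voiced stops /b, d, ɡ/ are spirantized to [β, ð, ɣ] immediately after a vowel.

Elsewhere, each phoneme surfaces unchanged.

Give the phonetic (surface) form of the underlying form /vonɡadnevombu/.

/o/ meets the environment for rule 1 (before a nasal consonant) → [õ].
/ɡ/ (between /n/ and /a/) is in the target of rule 2 but the environment (immediately after a vowel) is not met → [ɡ].
/a/ (between /ɡ/ and /d/): rule 1 targets it, but not before a nasal consonant → unchanged [a].
Rule 2 applies to /d/ (between /a/ and /n/: immediately after a vowel) → [ð].
/e/ (between /n/ and /v/) is in the target of rule 1 but the environment (before a nasal consonant) is not met → [e].
/o/ — between /v/ and /m/, before a nasal consonant — surfaces as [õ] (rule 1).
/b/ (between /m/ and /u/): rule 2 targets it, but not immediately after a vowel → unchanged [b].
/u/ (word-final) fails the environment for rule 1, so it stays [u].

[võnɡaðnevõmbu]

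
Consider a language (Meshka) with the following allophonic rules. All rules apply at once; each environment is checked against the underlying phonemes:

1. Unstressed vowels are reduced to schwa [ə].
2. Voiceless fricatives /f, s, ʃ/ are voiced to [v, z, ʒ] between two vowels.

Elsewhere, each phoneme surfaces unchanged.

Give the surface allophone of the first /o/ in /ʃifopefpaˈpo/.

/o/ (between /f/ and /p/) occurs in an unstressed syllable → [ə] by rule 1.

[ə]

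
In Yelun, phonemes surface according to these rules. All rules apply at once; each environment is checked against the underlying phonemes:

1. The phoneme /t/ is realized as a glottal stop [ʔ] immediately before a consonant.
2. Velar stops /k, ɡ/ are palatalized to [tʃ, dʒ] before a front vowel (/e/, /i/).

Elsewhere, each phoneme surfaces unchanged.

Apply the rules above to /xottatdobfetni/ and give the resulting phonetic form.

[xoʔtaʔdobfeʔni]

/x/ (word-initial) is unaffected → [x].
/o/ (between /x/ and /t/) is unaffected → [o].
/t/ (between /o/ and /t/) occurs immediately before a consonant → [ʔ] by rule 1.
/t/ (between /t/ and /a/) fails the environment for rule 1, so it stays [t].
/a/ stays [a].
Rule 1 applies to /t/ (between /a/ and /d/: immediately before a consonant) → [ʔ].
/d/ stays [d].
/o/ stays [o].
/b/ (between /o/ and /f/): no rule targets it → [b].
/f/ (between /b/ and /e/): no rule targets it → [f].
/e/ stays [e].
/t/ (between /e/ and /n/): immediately before a consonant, so rule 1 applies → [ʔ].
/n/ (between /t/ and /i/) is unaffected → [n].
/i/ — not in any rule's target class → [i].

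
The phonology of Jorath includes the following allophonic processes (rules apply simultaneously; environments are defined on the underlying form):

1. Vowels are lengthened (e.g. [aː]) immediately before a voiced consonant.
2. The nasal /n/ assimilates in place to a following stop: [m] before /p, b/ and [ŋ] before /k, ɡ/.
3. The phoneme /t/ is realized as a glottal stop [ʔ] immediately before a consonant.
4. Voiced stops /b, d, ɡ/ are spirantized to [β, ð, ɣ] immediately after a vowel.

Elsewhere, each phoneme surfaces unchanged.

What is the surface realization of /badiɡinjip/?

/b/ — word-initial; rule 4 does not apply here → [b].
/a/ (between /b/ and /d/): before a voiced consonant, so rule 1 applies → [aː].
/d/ meets the environment for rule 4 (immediately after a vowel) → [ð].
/i/ meets the environment for rule 1 (before a voiced consonant) → [iː].
/ɡ/ — between /i/ and /i/, immediately after a vowel — surfaces as [ɣ] (rule 4).
Rule 1 applies to /i/ (between /ɡ/ and /n/: before a voiced consonant) → [iː].
/n/ (between /i/ and /j/): rule 2 targets it, but not before a labial or velar stop → unchanged [n].
/i/ — between /j/ and /p/; rule 1 does not apply here → [i].

[baːðiːɣiːnjip]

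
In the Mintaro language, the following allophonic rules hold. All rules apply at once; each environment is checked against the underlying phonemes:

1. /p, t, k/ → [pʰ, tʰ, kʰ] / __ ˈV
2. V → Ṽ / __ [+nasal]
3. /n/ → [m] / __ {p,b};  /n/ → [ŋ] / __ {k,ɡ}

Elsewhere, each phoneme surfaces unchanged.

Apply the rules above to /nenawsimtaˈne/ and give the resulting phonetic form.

[nẽnawsĩmtãˈne]

/n/ (word-initial) fails the environment for rule 3, so it stays [n].
/e/ — between /n/ and /n/, before a nasal consonant — surfaces as [ẽ] (rule 2).
/n/ (between /e/ and /a/) is in the target of rule 3 but the environment (before a labial or velar stop) is not met → [n].
/a/ (between /n/ and /w/) fails the environment for rule 2, so it stays [a].
/i/ (between /s/ and /m/): before a nasal consonant, so rule 2 applies → [ĩ].
/t/ (between /m/ and /a/) is in the target of rule 1 but the environment (immediately before a stressed vowel) is not met → [t].
Rule 2 applies to /a/ (between /t/ and /n/: before a nasal consonant) → [ã].
/n/ — between /a/ and /e/; rule 3 does not apply here → [n].
/e/ (word-final) fails the environment for rule 2, so it stays [e].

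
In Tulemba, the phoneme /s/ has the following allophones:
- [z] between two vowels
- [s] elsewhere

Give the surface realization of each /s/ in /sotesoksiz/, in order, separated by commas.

[s], [z], [s]

Occurrence 1 (position 1): no conditioning environment matches → elsewhere allophone [s].
Occurrence 2 (position 5): between two vowels → [z].
Occurrence 3 (position 8): no conditioning environment matches → elsewhere allophone [s].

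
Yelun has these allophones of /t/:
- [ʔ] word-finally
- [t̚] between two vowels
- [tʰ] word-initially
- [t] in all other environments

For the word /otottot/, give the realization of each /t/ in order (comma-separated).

Occurrence 1 (position 2): between two vowels → [t̚].
Occurrence 2 (position 4): no conditioning environment matches → elsewhere allophone [t].
Occurrence 3 (position 5): no conditioning environment matches → elsewhere allophone [t].
Occurrence 4 (position 7): word-finally → [ʔ].

[t̚], [t], [t], [ʔ]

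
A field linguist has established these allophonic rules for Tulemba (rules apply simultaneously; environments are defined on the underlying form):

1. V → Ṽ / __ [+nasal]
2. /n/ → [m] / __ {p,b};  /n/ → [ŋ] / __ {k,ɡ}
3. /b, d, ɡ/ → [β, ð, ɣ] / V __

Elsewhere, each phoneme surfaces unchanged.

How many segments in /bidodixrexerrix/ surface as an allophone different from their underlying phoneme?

Segments that undergo a rule: /d/ → [ð] (rule 3); /d/ → [ð] (rule 3).
All other segments surface unchanged.

2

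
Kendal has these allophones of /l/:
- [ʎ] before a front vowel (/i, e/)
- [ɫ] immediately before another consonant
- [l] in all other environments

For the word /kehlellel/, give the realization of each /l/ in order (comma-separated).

[ʎ], [ɫ], [ʎ], [l]

Occurrence 1 (position 4): before a front vowel (/i, e/) → [ʎ].
Occurrence 2 (position 6): immediately before another consonant → [ɫ].
Occurrence 3 (position 7): before a front vowel (/i, e/) → [ʎ].
Occurrence 4 (position 9): no conditioning environment matches → elsewhere allophone [l].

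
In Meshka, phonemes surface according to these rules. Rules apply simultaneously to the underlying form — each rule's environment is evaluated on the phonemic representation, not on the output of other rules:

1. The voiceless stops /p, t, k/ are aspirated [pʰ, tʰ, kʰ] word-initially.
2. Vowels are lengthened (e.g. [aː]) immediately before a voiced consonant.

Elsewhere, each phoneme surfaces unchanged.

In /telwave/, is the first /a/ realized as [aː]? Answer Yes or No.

Yes

/a/ (between /w/ and /v/) occurs before a voiced consonant → [aː] by rule 2.
The actual realization is [aː], which matches [aː].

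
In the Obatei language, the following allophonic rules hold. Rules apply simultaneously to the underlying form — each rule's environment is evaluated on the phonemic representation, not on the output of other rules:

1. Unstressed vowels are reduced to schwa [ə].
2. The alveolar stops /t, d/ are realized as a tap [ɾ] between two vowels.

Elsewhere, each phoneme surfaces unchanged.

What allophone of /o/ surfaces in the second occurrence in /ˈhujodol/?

[ə]

Rule 1 applies to /o/ (between /d/ and /l/: in an unstressed syllable) → [ə].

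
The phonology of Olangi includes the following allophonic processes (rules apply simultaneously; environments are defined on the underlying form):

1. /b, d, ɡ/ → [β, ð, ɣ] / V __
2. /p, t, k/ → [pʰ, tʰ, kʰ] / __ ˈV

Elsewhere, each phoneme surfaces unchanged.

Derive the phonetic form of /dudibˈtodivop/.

[duðiβˈtʰoðivop]

/d/ (word-initial) fails the environment for rule 1, so it stays [d].
/d/ — between /u/ and /i/, immediately after a vowel — surfaces as [ð] (rule 1).
/b/ meets the environment for rule 1 (immediately after a vowel) → [β].
Rule 2 applies to /t/ (between /b/ and /o/: immediately before a stressed vowel) → [tʰ].
/d/ (between /o/ and /i/): immediately after a vowel, so rule 1 applies → [ð].
/p/ (word-final) is in the target of rule 2 but the environment (immediately before a stressed vowel) is not met → [p].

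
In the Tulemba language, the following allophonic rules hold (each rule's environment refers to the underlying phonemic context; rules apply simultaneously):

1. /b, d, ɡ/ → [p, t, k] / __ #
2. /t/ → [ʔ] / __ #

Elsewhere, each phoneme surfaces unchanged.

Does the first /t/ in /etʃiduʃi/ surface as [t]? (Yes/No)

/t/ (between /e/ and /ʃ/) fails the environment for rule 2, so it stays [t].
The actual realization is [t], which matches [t].

Yes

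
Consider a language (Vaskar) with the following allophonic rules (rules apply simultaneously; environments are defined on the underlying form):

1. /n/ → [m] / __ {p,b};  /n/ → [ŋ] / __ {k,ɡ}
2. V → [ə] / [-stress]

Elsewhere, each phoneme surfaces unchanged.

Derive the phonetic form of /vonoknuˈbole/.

[vənəknəˈbolə]

/v/ (word-initial) is unaffected → [v].
Rule 2 applies to /o/ (between /v/ and /n/: in an unstressed syllable) → [ə].
/n/ — between /o/ and /o/; rule 1 does not apply here → [n].
/o/ (between /n/ and /k/): in an unstressed syllable, so rule 2 applies → [ə].
/k/ (between /o/ and /n/) is unaffected → [k].
/n/ (between /k/ and /u/) is in the target of rule 1 but the environment (before a labial or velar stop) is not met → [n].
/u/ — between /n/ and /b/, in an unstressed syllable — surfaces as [ə] (rule 2).
/b/ (between /u/ and /o/): no rule targets it → [b].
/o/ (between /b/ and /l/): rule 2 targets it, but not in an unstressed syllable → unchanged [o].
/l/ stays [l].
Rule 2 applies to /e/ (word-final: in an unstressed syllable) → [ə].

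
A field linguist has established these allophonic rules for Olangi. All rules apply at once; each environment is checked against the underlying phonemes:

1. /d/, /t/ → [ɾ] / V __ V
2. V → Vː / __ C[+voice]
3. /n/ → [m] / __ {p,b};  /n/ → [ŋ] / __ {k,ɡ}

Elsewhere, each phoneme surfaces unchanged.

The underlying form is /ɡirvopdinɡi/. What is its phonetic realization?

/ɡ/ — not in any rule's target class → [ɡ].
Rule 2 applies to /i/ (between /ɡ/ and /r/: before a voiced consonant) → [iː].
/r/ stays [r].
/v/ — not in any rule's target class → [v].
/o/ (between /v/ and /p/) fails the environment for rule 2, so it stays [o].
/p/ (between /o/ and /d/): no rule targets it → [p].
/d/ — between /p/ and /i/; rule 1 does not apply here → [d].
/i/ (between /d/ and /n/) occurs before a voiced consonant → [iː] by rule 2.
/n/ meets the environment for rule 3 (before a labial or velar stop) → [ŋ].
/ɡ/ (between /n/ and /i/): no rule targets it → [ɡ].
/i/ (word-final) fails the environment for rule 2, so it stays [i].

[ɡiːrvopdiːŋɡi]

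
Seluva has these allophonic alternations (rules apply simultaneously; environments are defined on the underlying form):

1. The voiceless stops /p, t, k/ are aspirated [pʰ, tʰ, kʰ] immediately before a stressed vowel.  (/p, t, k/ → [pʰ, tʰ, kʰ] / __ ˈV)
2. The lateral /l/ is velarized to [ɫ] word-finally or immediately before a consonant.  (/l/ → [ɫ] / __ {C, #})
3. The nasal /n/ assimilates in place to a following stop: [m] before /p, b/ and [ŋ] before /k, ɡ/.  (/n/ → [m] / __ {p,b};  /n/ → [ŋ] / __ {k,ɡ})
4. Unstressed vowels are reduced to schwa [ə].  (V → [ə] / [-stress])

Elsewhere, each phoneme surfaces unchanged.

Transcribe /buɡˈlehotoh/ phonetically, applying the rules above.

[bəɡˈlehətəh]

Rule 4 applies to /u/ (between /b/ and /ɡ/: in an unstressed syllable) → [ə].
/l/ — between /ɡ/ and /e/; rule 2 does not apply here → [l].
/e/ (between /l/ and /h/) fails the environment for rule 4, so it stays [e].
/o/ meets the environment for rule 4 (in an unstressed syllable) → [ə].
/t/ (between /o/ and /o/): rule 1 targets it, but not immediately before a stressed vowel → unchanged [t].
/o/ meets the environment for rule 4 (in an unstressed syllable) → [ə].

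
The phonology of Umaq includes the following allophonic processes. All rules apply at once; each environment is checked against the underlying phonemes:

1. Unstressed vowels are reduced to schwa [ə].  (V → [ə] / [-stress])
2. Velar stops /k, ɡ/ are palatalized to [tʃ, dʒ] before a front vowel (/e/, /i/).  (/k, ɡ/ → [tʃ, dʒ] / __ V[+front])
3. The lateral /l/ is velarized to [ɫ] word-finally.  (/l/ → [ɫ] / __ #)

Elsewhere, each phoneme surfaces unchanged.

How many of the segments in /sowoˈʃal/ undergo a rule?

Segments that undergo a rule: /o/ → [ə] (rule 1); /o/ → [ə] (rule 1); /l/ → [ɫ] (rule 3).
All other segments surface unchanged.

3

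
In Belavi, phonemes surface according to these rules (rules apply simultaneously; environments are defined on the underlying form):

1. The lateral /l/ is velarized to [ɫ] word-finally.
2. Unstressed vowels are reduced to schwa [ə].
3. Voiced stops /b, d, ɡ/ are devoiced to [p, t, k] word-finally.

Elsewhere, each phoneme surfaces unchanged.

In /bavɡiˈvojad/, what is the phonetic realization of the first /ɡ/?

[ɡ]

/ɡ/ — between /v/ and /i/; rule 3 does not apply here → [ɡ].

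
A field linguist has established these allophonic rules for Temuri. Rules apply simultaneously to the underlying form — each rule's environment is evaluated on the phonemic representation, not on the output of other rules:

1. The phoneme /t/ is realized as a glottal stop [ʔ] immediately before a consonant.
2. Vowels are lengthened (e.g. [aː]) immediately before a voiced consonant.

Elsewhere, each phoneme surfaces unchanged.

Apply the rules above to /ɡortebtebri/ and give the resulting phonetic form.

[ɡoːrteːbteːbri]

/o/ (between /ɡ/ and /r/) occurs before a voiced consonant → [oː] by rule 2.
/t/ (between /r/ and /e/) fails the environment for rule 1, so it stays [t].
/e/ (between /t/ and /b/) occurs before a voiced consonant → [eː] by rule 2.
/t/ (between /b/ and /e/) is in the target of rule 1 but the environment (immediately before a consonant) is not met → [t].
/e/ (between /t/ and /b/): before a voiced consonant, so rule 2 applies → [eː].
/i/ (word-final) fails the environment for rule 2, so it stays [i].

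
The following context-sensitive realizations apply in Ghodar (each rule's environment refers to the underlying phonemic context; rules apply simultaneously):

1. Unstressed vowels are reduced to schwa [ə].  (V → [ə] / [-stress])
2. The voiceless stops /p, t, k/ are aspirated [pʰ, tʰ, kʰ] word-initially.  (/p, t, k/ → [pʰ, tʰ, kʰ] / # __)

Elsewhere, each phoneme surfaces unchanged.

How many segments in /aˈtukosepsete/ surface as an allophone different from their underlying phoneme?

5

Segments that undergo a rule: /a/ → [ə] (rule 1); /o/ → [ə] (rule 1); /e/ → [ə] (rule 1); /e/ → [ə] (rule 1); /e/ → [ə] (rule 1).
All other segments surface unchanged.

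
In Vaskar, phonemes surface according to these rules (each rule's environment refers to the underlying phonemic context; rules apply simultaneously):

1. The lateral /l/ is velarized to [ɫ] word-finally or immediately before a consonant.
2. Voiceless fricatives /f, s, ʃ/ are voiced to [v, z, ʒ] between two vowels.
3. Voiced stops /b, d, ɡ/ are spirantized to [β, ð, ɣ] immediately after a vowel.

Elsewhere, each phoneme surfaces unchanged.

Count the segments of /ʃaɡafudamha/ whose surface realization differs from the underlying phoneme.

3

Segments that undergo a rule: /ɡ/ → [ɣ] (rule 3); /f/ → [v] (rule 2); /d/ → [ð] (rule 3).
All other segments surface unchanged.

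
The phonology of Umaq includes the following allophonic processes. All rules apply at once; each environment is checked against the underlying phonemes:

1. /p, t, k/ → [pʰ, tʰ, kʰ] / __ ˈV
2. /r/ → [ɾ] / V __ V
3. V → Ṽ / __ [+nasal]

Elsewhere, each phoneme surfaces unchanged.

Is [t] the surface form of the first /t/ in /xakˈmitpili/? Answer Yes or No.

/t/ (between /i/ and /p/) is in the target of rule 1 but the environment (immediately before a stressed vowel) is not met → [t].
The actual realization is [t], which matches [t].

Yes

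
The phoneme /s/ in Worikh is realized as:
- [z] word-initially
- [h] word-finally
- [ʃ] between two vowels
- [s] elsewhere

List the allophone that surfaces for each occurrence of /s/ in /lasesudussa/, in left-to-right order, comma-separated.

[ʃ], [ʃ], [s], [s]

Occurrence 1 (position 3): between two vowels → [ʃ].
Occurrence 2 (position 5): between two vowels → [ʃ].
Occurrence 3 (position 9): no conditioning environment matches → elsewhere allophone [s].
Occurrence 4 (position 10): no conditioning environment matches → elsewhere allophone [s].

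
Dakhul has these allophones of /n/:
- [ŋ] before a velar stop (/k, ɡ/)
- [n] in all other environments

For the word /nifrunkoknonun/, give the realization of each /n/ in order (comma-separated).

[n], [ŋ], [n], [n], [n]

Occurrence 1 (position 1): no conditioning environment matches → elsewhere allophone [n].
Occurrence 2 (position 6): before a velar stop → [ŋ].
Occurrence 3 (position 10): no conditioning environment matches → elsewhere allophone [n].
Occurrence 4 (position 12): no conditioning environment matches → elsewhere allophone [n].
Occurrence 5 (position 14): no conditioning environment matches → elsewhere allophone [n].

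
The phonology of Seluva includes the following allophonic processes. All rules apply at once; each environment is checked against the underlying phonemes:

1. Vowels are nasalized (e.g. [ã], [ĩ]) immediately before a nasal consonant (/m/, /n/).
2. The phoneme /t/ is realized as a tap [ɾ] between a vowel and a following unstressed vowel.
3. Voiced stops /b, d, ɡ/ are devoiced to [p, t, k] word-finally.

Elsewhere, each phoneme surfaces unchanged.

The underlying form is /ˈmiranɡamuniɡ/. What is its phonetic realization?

/m/ — not in any rule's target class → [m].
/i/ (between /m/ and /r/) is in the target of rule 1 but the environment (before a nasal consonant) is not met → [i].
/r/ (between /i/ and /a/): no rule targets it → [r].
/a/ meets the environment for rule 1 (before a nasal consonant) → [ã].
/n/ (between /a/ and /ɡ/): no rule targets it → [n].
/ɡ/ (between /n/ and /a/): rule 3 targets it, but not word-finally → unchanged [ɡ].
/a/ (between /ɡ/ and /m/): before a nasal consonant, so rule 1 applies → [ã].
/m/ — not in any rule's target class → [m].
/u/ meets the environment for rule 1 (before a nasal consonant) → [ũ].
/n/ (between /u/ and /i/) is unaffected → [n].
/i/ (between /n/ and /ɡ/) fails the environment for rule 1, so it stays [i].
/ɡ/ — word-final, word-finally — surfaces as [k] (rule 3).

[ˈmirãnɡãmũnik]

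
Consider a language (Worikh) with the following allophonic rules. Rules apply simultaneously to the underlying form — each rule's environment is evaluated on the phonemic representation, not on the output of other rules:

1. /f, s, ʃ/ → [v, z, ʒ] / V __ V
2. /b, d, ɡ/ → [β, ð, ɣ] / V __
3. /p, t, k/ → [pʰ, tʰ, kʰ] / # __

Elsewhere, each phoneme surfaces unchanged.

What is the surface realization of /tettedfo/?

/t/ (word-initial) occurs word-initially → [tʰ] by rule 3.
/t/ (between /e/ and /t/) is in the target of rule 3 but the environment (word-initially) is not met → [t].
/t/ — between /t/ and /e/; rule 3 does not apply here → [t].
Rule 2 applies to /d/ (between /e/ and /f/: immediately after a vowel) → [ð].
/f/ (between /d/ and /o/) is in the target of rule 1 but the environment (between two vowels) is not met → [f].

[tʰetteðfo]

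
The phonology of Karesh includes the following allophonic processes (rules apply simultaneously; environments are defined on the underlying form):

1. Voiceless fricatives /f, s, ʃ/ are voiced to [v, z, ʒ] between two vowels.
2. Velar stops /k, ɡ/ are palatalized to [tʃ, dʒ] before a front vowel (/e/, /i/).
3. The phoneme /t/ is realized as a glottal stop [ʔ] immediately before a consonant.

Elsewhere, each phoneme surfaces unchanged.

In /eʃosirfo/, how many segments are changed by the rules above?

Segments that undergo a rule: /ʃ/ → [ʒ] (rule 1); /s/ → [z] (rule 1).
All other segments surface unchanged.

2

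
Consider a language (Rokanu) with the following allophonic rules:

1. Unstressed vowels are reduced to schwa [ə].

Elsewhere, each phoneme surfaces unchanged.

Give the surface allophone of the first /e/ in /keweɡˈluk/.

/e/ (between /k/ and /w/) occurs in an unstressed syllable → [ə] by rule 1.

[ə]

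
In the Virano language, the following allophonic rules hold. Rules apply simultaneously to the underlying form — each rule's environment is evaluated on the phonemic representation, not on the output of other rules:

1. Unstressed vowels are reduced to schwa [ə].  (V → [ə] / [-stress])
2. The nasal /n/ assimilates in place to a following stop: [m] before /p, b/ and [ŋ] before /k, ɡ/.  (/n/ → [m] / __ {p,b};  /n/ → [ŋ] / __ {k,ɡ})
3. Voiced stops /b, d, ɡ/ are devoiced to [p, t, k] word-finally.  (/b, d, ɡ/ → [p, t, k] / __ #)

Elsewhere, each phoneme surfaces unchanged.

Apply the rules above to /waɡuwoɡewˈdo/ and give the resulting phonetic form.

/w/ (word-initial) is unaffected → [w].
/a/ — between /w/ and /ɡ/, in an unstressed syllable — surfaces as [ə] (rule 1).
/ɡ/ — between /a/ and /u/; rule 3 does not apply here → [ɡ].
/u/ (between /ɡ/ and /w/): in an unstressed syllable, so rule 1 applies → [ə].
/w/ (between /u/ and /o/): no rule targets it → [w].
/o/ — between /w/ and /ɡ/, in an unstressed syllable — surfaces as [ə] (rule 1).
/ɡ/ (between /o/ and /e/) fails the environment for rule 3, so it stays [ɡ].
/e/ (between /ɡ/ and /w/): in an unstressed syllable, so rule 1 applies → [ə].
/w/ (between /e/ and /d/) is unaffected → [w].
/d/ (between /w/ and /o/) is in the target of rule 3 but the environment (word-finally) is not met → [d].
/o/ (word-final) is in the target of rule 1 but the environment (in an unstressed syllable) is not met → [o].

[wəɡəwəɡəwˈdo]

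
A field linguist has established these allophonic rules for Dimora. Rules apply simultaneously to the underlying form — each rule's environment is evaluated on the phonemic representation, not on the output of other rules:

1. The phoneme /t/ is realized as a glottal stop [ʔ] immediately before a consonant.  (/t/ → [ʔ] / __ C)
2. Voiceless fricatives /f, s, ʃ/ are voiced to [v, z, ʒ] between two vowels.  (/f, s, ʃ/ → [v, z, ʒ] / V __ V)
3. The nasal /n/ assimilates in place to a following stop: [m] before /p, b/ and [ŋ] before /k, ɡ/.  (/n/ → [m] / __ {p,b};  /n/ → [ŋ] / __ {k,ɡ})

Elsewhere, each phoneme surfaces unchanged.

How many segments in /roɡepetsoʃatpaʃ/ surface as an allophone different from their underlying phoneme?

3

Segments that undergo a rule: /t/ → [ʔ] (rule 1); /ʃ/ → [ʒ] (rule 2); /t/ → [ʔ] (rule 1).
All other segments surface unchanged.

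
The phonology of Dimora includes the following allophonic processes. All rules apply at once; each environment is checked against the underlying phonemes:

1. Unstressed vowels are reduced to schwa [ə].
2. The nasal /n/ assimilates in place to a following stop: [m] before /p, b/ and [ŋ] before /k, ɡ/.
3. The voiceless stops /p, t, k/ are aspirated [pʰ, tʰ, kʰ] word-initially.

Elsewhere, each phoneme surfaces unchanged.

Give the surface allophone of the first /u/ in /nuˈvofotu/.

[ə]

/u/ — between /n/ and /v/, in an unstressed syllable — surfaces as [ə] (rule 1).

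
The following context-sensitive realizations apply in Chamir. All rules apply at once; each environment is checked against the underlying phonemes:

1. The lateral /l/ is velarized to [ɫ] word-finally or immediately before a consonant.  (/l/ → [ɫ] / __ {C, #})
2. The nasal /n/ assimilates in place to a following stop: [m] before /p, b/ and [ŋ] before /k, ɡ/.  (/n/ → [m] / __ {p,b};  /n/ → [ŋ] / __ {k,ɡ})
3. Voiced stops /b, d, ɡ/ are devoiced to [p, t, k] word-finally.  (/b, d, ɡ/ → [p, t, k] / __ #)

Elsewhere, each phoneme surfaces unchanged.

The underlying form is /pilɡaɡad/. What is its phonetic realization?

/p/ — not in any rule's target class → [p].
/i/ (between /p/ and /l/) is unaffected → [i].
Rule 1 applies to /l/ (between /i/ and /ɡ/: word-finally or immediately before a consonant) → [ɫ].
/ɡ/ (between /l/ and /a/) is in the target of rule 3 but the environment (word-finally) is not met → [ɡ].
/a/ (between /ɡ/ and /ɡ/) is unaffected → [a].
/ɡ/ (between /a/ and /a/) fails the environment for rule 3, so it stays [ɡ].
/a/ (between /ɡ/ and /d/): no rule targets it → [a].
/d/ meets the environment for rule 3 (word-finally) → [t].

[piɫɡaɡat]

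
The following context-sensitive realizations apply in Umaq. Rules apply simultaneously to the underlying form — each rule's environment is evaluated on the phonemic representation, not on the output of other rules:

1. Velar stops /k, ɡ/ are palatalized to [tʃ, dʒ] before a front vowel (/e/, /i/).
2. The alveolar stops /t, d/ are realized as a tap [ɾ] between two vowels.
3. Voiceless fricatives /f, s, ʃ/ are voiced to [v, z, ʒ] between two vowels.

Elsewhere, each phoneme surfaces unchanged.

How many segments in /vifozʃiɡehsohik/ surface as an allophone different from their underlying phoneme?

2

Segments that undergo a rule: /f/ → [v] (rule 3); /ɡ/ → [dʒ] (rule 1).
All other segments surface unchanged.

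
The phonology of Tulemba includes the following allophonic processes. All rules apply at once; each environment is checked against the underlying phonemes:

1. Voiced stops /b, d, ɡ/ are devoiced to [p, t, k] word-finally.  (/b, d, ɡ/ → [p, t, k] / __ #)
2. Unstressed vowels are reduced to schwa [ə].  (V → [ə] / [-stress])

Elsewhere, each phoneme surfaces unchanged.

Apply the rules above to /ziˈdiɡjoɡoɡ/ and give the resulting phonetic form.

[zəˈdiɡjəɡək]

/z/ stays [z].
/i/ (between /z/ and /d/): in an unstressed syllable, so rule 2 applies → [ə].
/d/ (between /i/ and /i/) is in the target of rule 1 but the environment (word-finally) is not met → [d].
/i/ (between /d/ and /ɡ/) is in the target of rule 2 but the environment (in an unstressed syllable) is not met → [i].
/ɡ/ (between /i/ and /j/) fails the environment for rule 1, so it stays [ɡ].
/j/ (between /ɡ/ and /o/): no rule targets it → [j].
/o/ — between /j/ and /ɡ/, in an unstressed syllable — surfaces as [ə] (rule 2).
/ɡ/ (between /o/ and /o/): rule 1 targets it, but not word-finally → unchanged [ɡ].
/o/ — between /ɡ/ and /ɡ/, in an unstressed syllable — surfaces as [ə] (rule 2).
Rule 1 applies to /ɡ/ (word-final: word-finally) → [k].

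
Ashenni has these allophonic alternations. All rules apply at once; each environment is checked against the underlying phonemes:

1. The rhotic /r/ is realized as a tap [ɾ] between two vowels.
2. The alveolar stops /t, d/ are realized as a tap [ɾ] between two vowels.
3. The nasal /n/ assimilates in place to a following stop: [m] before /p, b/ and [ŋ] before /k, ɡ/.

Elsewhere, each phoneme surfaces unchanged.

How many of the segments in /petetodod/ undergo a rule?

Segments that undergo a rule: /t/ → [ɾ] (rule 2); /t/ → [ɾ] (rule 2); /d/ → [ɾ] (rule 2).
All other segments surface unchanged.

3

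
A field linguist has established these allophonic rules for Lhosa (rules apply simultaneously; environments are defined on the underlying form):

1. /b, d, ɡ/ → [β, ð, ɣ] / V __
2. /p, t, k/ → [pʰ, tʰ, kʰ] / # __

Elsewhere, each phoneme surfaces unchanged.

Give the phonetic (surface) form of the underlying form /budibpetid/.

[buðiβpetið]

/b/ (word-initial): rule 1 targets it, but not immediately after a vowel → unchanged [b].
/u/ stays [u].
/d/ — between /u/ and /i/, immediately after a vowel — surfaces as [ð] (rule 1).
/i/ stays [i].
/b/ (between /i/ and /p/): immediately after a vowel, so rule 1 applies → [β].
/p/ (between /b/ and /e/) is in the target of rule 2 but the environment (word-initially) is not met → [p].
/e/ (between /p/ and /t/): no rule targets it → [e].
/t/ (between /e/ and /i/) fails the environment for rule 2, so it stays [t].
/i/ — not in any rule's target class → [i].
/d/ (word-final): immediately after a vowel, so rule 1 applies → [ð].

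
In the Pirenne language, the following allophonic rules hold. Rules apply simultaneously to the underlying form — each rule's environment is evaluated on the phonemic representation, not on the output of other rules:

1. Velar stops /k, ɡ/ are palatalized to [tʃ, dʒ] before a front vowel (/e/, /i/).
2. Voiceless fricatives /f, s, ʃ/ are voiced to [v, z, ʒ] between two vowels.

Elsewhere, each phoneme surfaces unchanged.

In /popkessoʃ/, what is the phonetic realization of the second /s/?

[s]

/s/ — between /s/ and /o/; rule 2 does not apply here → [s].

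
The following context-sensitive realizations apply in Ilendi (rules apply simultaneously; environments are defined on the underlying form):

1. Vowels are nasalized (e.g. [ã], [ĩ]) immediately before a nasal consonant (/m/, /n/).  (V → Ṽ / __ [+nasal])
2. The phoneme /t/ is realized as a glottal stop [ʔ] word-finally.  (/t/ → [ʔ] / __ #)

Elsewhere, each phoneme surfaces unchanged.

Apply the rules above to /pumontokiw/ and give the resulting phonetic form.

[pũmõntokiw]

/p/ (word-initial): no rule targets it → [p].
/u/ (between /p/ and /m/) occurs before a nasal consonant → [ũ] by rule 1.
/m/ stays [m].
/o/ meets the environment for rule 1 (before a nasal consonant) → [õ].
/n/ — not in any rule's target class → [n].
/t/ — between /n/ and /o/; rule 2 does not apply here → [t].
/o/ (between /t/ and /k/) is in the target of rule 1 but the environment (before a nasal consonant) is not met → [o].
/k/ stays [k].
/i/ (between /k/ and /w/) is in the target of rule 1 but the environment (before a nasal consonant) is not met → [i].
/w/ — not in any rule's target class → [w].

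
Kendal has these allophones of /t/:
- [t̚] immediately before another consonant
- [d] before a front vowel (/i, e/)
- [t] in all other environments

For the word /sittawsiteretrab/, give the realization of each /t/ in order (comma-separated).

[t̚], [t], [d], [t̚]

Occurrence 1 (position 3): immediately before another consonant → [t̚].
Occurrence 2 (position 4): no conditioning environment matches → elsewhere allophone [t].
Occurrence 3 (position 9): before a front vowel (/i, e/) → [d].
Occurrence 4 (position 13): immediately before another consonant → [t̚].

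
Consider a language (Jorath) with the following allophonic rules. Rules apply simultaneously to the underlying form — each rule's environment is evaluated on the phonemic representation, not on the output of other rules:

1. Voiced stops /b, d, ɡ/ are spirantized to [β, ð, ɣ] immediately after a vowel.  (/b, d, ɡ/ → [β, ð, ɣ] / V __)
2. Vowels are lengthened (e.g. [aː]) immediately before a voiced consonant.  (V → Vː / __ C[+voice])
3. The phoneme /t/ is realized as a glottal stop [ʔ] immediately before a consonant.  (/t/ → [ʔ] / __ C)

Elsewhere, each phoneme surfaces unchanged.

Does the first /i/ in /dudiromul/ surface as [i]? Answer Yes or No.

/i/ meets the environment for rule 2 (before a voiced consonant) → [iː].
The actual realization is [iː], not [i].

No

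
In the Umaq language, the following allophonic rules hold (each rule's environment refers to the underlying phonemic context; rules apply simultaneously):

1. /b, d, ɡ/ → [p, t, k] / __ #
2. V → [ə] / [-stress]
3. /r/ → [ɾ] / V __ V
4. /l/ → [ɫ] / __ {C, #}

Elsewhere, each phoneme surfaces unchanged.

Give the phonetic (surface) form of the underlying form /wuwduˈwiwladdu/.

[wəwdəˈwiwləddə]

/w/ (word-initial) is unaffected → [w].
Rule 2 applies to /u/ (between /w/ and /w/: in an unstressed syllable) → [ə].
/w/ (between /u/ and /d/) is unaffected → [w].
/d/ (between /w/ and /u/): rule 1 targets it, but not word-finally → unchanged [d].
/u/ (between /d/ and /w/) occurs in an unstressed syllable → [ə] by rule 2.
/w/ (between /u/ and /i/): no rule targets it → [w].
/i/ (between /w/ and /w/): rule 2 targets it, but not in an unstressed syllable → unchanged [i].
/w/ (between /i/ and /l/) is unaffected → [w].
/l/ (between /w/ and /a/) is in the target of rule 4 but the environment (word-finally or immediately before a consonant) is not met → [l].
/a/ — between /l/ and /d/, in an unstressed syllable — surfaces as [ə] (rule 2).
/d/ — between /a/ and /d/; rule 1 does not apply here → [d].
/d/ — between /d/ and /u/; rule 1 does not apply here → [d].
Rule 2 applies to /u/ (word-final: in an unstressed syllable) → [ə].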